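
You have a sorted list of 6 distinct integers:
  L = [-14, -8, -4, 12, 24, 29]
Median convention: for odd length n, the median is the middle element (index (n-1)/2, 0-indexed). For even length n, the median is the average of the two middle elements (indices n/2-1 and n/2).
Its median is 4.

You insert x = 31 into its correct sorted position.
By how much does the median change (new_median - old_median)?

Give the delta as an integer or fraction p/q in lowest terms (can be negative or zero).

Old median = 4
After inserting x = 31: new sorted = [-14, -8, -4, 12, 24, 29, 31]
New median = 12
Delta = 12 - 4 = 8

Answer: 8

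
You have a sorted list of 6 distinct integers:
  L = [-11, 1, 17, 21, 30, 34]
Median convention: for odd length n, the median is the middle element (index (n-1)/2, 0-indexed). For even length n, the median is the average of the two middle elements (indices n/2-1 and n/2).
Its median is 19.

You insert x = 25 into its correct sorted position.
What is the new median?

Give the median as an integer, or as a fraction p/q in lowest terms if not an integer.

Answer: 21

Derivation:
Old list (sorted, length 6): [-11, 1, 17, 21, 30, 34]
Old median = 19
Insert x = 25
Old length even (6). Middle pair: indices 2,3 = 17,21.
New length odd (7). New median = single middle element.
x = 25: 4 elements are < x, 2 elements are > x.
New sorted list: [-11, 1, 17, 21, 25, 30, 34]
New median = 21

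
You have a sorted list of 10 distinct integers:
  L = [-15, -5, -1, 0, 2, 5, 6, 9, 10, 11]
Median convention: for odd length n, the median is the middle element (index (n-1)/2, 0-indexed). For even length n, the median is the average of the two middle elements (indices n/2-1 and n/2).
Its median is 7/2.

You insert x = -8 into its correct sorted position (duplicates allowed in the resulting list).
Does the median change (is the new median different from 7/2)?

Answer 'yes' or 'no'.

Answer: yes

Derivation:
Old median = 7/2
Insert x = -8
New median = 2
Changed? yes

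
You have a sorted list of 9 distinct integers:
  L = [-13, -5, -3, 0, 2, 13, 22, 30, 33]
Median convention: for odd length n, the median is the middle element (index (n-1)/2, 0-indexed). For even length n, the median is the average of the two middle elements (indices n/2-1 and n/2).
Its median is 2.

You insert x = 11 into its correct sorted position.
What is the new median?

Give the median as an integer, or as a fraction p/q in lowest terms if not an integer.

Answer: 13/2

Derivation:
Old list (sorted, length 9): [-13, -5, -3, 0, 2, 13, 22, 30, 33]
Old median = 2
Insert x = 11
Old length odd (9). Middle was index 4 = 2.
New length even (10). New median = avg of two middle elements.
x = 11: 5 elements are < x, 4 elements are > x.
New sorted list: [-13, -5, -3, 0, 2, 11, 13, 22, 30, 33]
New median = 13/2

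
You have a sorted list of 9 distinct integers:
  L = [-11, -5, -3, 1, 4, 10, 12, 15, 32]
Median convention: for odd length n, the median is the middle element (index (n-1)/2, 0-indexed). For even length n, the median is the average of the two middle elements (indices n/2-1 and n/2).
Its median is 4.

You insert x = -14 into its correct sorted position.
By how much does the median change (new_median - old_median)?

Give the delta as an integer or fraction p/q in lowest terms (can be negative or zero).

Answer: -3/2

Derivation:
Old median = 4
After inserting x = -14: new sorted = [-14, -11, -5, -3, 1, 4, 10, 12, 15, 32]
New median = 5/2
Delta = 5/2 - 4 = -3/2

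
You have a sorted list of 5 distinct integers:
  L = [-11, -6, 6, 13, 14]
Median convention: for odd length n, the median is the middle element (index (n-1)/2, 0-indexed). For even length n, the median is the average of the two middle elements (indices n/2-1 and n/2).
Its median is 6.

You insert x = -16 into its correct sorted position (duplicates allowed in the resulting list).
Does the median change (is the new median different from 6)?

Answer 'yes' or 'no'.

Answer: yes

Derivation:
Old median = 6
Insert x = -16
New median = 0
Changed? yes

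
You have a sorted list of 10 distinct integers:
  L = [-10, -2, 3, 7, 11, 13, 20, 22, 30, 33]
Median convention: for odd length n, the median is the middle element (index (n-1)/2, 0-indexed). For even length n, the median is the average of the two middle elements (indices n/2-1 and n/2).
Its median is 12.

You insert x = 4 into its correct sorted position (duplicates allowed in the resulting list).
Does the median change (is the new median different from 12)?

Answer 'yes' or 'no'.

Answer: yes

Derivation:
Old median = 12
Insert x = 4
New median = 11
Changed? yes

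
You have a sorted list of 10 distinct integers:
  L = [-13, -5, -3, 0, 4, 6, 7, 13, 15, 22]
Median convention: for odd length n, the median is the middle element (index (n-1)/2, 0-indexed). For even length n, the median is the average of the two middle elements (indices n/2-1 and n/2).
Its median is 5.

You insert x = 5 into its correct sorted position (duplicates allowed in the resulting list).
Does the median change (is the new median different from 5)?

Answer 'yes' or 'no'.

Answer: no

Derivation:
Old median = 5
Insert x = 5
New median = 5
Changed? no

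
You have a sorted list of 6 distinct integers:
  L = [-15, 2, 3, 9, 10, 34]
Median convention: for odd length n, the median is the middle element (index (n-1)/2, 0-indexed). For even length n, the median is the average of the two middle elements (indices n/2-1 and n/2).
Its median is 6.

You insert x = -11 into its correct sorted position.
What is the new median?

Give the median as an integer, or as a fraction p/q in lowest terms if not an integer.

Answer: 3

Derivation:
Old list (sorted, length 6): [-15, 2, 3, 9, 10, 34]
Old median = 6
Insert x = -11
Old length even (6). Middle pair: indices 2,3 = 3,9.
New length odd (7). New median = single middle element.
x = -11: 1 elements are < x, 5 elements are > x.
New sorted list: [-15, -11, 2, 3, 9, 10, 34]
New median = 3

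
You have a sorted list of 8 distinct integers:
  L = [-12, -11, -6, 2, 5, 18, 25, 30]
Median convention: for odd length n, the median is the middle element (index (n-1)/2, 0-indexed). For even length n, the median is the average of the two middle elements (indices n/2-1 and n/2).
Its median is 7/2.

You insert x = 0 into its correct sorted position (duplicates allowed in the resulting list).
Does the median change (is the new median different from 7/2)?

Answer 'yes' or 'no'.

Answer: yes

Derivation:
Old median = 7/2
Insert x = 0
New median = 2
Changed? yes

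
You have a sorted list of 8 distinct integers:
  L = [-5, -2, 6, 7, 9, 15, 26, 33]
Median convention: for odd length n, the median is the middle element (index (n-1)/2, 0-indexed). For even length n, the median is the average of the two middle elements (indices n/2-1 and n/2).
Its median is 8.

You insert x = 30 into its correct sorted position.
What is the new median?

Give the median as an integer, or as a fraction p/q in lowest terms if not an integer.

Old list (sorted, length 8): [-5, -2, 6, 7, 9, 15, 26, 33]
Old median = 8
Insert x = 30
Old length even (8). Middle pair: indices 3,4 = 7,9.
New length odd (9). New median = single middle element.
x = 30: 7 elements are < x, 1 elements are > x.
New sorted list: [-5, -2, 6, 7, 9, 15, 26, 30, 33]
New median = 9

Answer: 9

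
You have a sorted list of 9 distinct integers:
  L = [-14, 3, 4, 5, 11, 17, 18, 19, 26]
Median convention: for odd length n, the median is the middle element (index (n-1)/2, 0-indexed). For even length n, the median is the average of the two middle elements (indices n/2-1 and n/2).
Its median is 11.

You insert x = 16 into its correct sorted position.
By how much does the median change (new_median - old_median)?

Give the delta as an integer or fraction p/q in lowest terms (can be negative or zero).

Answer: 5/2

Derivation:
Old median = 11
After inserting x = 16: new sorted = [-14, 3, 4, 5, 11, 16, 17, 18, 19, 26]
New median = 27/2
Delta = 27/2 - 11 = 5/2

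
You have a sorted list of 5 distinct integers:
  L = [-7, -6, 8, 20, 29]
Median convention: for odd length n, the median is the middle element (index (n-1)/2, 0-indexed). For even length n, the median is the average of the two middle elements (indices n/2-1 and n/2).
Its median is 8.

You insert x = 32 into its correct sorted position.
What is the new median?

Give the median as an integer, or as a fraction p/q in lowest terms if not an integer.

Old list (sorted, length 5): [-7, -6, 8, 20, 29]
Old median = 8
Insert x = 32
Old length odd (5). Middle was index 2 = 8.
New length even (6). New median = avg of two middle elements.
x = 32: 5 elements are < x, 0 elements are > x.
New sorted list: [-7, -6, 8, 20, 29, 32]
New median = 14

Answer: 14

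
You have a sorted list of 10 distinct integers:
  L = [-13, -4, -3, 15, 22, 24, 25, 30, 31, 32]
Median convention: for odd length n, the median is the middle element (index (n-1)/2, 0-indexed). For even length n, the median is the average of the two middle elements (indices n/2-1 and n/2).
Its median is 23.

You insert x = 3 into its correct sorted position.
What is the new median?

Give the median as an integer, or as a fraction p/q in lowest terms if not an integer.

Answer: 22

Derivation:
Old list (sorted, length 10): [-13, -4, -3, 15, 22, 24, 25, 30, 31, 32]
Old median = 23
Insert x = 3
Old length even (10). Middle pair: indices 4,5 = 22,24.
New length odd (11). New median = single middle element.
x = 3: 3 elements are < x, 7 elements are > x.
New sorted list: [-13, -4, -3, 3, 15, 22, 24, 25, 30, 31, 32]
New median = 22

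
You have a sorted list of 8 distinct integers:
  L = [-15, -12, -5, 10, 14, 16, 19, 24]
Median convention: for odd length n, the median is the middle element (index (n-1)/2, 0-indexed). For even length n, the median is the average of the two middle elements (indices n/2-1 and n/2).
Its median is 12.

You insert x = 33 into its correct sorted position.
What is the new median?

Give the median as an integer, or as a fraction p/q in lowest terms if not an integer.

Answer: 14

Derivation:
Old list (sorted, length 8): [-15, -12, -5, 10, 14, 16, 19, 24]
Old median = 12
Insert x = 33
Old length even (8). Middle pair: indices 3,4 = 10,14.
New length odd (9). New median = single middle element.
x = 33: 8 elements are < x, 0 elements are > x.
New sorted list: [-15, -12, -5, 10, 14, 16, 19, 24, 33]
New median = 14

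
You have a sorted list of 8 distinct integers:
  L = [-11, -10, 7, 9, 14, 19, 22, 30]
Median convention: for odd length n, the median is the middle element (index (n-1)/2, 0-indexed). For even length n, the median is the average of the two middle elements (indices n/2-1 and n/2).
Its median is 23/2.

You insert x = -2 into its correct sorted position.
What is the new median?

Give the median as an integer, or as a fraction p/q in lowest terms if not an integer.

Answer: 9

Derivation:
Old list (sorted, length 8): [-11, -10, 7, 9, 14, 19, 22, 30]
Old median = 23/2
Insert x = -2
Old length even (8). Middle pair: indices 3,4 = 9,14.
New length odd (9). New median = single middle element.
x = -2: 2 elements are < x, 6 elements are > x.
New sorted list: [-11, -10, -2, 7, 9, 14, 19, 22, 30]
New median = 9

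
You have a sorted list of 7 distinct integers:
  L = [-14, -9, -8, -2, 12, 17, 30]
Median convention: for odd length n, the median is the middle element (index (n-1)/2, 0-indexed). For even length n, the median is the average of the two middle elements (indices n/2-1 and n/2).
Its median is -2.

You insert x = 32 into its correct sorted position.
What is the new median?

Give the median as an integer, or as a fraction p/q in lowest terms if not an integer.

Answer: 5

Derivation:
Old list (sorted, length 7): [-14, -9, -8, -2, 12, 17, 30]
Old median = -2
Insert x = 32
Old length odd (7). Middle was index 3 = -2.
New length even (8). New median = avg of two middle elements.
x = 32: 7 elements are < x, 0 elements are > x.
New sorted list: [-14, -9, -8, -2, 12, 17, 30, 32]
New median = 5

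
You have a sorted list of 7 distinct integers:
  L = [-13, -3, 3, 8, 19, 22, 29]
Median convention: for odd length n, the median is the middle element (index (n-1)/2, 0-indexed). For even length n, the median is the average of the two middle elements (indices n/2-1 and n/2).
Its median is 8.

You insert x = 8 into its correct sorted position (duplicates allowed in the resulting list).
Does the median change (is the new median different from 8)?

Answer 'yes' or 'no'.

Answer: no

Derivation:
Old median = 8
Insert x = 8
New median = 8
Changed? no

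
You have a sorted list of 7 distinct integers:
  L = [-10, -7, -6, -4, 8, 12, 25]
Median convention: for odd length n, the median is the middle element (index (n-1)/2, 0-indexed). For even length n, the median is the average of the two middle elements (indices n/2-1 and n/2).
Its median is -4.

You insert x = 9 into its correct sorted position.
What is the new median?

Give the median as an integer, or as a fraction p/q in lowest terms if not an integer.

Answer: 2

Derivation:
Old list (sorted, length 7): [-10, -7, -6, -4, 8, 12, 25]
Old median = -4
Insert x = 9
Old length odd (7). Middle was index 3 = -4.
New length even (8). New median = avg of two middle elements.
x = 9: 5 elements are < x, 2 elements are > x.
New sorted list: [-10, -7, -6, -4, 8, 9, 12, 25]
New median = 2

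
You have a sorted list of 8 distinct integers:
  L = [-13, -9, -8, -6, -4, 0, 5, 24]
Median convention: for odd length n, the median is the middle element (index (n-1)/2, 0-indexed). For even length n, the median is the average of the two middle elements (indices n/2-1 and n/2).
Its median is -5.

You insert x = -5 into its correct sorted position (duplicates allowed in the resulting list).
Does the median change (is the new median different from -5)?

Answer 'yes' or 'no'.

Old median = -5
Insert x = -5
New median = -5
Changed? no

Answer: no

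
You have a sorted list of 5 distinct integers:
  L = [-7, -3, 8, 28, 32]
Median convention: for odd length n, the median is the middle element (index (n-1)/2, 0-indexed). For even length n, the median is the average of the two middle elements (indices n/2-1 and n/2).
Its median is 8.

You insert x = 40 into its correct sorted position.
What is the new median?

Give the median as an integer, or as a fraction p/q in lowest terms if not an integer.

Old list (sorted, length 5): [-7, -3, 8, 28, 32]
Old median = 8
Insert x = 40
Old length odd (5). Middle was index 2 = 8.
New length even (6). New median = avg of two middle elements.
x = 40: 5 elements are < x, 0 elements are > x.
New sorted list: [-7, -3, 8, 28, 32, 40]
New median = 18

Answer: 18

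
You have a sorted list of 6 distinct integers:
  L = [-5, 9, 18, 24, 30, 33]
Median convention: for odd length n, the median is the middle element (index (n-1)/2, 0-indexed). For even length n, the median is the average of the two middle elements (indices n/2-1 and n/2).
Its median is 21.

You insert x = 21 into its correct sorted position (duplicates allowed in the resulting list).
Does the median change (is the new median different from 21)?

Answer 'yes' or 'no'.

Old median = 21
Insert x = 21
New median = 21
Changed? no

Answer: no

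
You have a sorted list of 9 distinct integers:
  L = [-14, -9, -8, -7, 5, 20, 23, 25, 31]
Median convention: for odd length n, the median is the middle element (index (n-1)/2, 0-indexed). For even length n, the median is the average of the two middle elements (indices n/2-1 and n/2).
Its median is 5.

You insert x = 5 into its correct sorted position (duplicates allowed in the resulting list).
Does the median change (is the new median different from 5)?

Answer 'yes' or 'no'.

Answer: no

Derivation:
Old median = 5
Insert x = 5
New median = 5
Changed? no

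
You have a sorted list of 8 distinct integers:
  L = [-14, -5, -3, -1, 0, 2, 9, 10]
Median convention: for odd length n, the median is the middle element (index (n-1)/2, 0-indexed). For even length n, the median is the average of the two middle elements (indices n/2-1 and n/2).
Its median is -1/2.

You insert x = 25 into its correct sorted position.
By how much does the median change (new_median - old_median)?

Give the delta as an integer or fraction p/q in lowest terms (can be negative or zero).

Answer: 1/2

Derivation:
Old median = -1/2
After inserting x = 25: new sorted = [-14, -5, -3, -1, 0, 2, 9, 10, 25]
New median = 0
Delta = 0 - -1/2 = 1/2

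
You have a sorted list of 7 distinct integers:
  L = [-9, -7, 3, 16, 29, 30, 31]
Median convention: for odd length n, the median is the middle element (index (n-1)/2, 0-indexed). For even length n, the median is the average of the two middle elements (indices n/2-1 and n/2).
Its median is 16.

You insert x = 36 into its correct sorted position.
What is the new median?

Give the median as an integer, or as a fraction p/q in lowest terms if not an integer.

Answer: 45/2

Derivation:
Old list (sorted, length 7): [-9, -7, 3, 16, 29, 30, 31]
Old median = 16
Insert x = 36
Old length odd (7). Middle was index 3 = 16.
New length even (8). New median = avg of two middle elements.
x = 36: 7 elements are < x, 0 elements are > x.
New sorted list: [-9, -7, 3, 16, 29, 30, 31, 36]
New median = 45/2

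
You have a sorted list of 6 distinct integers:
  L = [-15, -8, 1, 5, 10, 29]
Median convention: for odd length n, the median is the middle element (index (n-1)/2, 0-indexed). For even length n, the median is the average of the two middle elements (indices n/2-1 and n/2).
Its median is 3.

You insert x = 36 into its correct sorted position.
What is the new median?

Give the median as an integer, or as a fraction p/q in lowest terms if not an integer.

Old list (sorted, length 6): [-15, -8, 1, 5, 10, 29]
Old median = 3
Insert x = 36
Old length even (6). Middle pair: indices 2,3 = 1,5.
New length odd (7). New median = single middle element.
x = 36: 6 elements are < x, 0 elements are > x.
New sorted list: [-15, -8, 1, 5, 10, 29, 36]
New median = 5

Answer: 5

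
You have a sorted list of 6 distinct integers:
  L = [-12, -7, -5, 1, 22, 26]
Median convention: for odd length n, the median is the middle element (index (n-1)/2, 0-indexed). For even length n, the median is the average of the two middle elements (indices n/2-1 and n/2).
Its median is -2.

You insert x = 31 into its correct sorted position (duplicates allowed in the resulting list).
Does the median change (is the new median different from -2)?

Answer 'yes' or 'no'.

Answer: yes

Derivation:
Old median = -2
Insert x = 31
New median = 1
Changed? yes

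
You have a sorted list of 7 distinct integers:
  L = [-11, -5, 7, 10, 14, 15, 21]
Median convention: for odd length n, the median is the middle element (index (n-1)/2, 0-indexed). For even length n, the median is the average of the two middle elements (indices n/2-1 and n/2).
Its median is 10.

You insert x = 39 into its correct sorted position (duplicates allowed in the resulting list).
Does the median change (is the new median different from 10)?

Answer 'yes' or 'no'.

Answer: yes

Derivation:
Old median = 10
Insert x = 39
New median = 12
Changed? yes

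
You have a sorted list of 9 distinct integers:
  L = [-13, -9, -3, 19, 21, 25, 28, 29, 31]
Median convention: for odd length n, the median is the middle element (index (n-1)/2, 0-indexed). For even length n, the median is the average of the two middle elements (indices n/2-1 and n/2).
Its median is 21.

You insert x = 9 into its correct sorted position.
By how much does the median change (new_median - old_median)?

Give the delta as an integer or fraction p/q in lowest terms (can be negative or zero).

Answer: -1

Derivation:
Old median = 21
After inserting x = 9: new sorted = [-13, -9, -3, 9, 19, 21, 25, 28, 29, 31]
New median = 20
Delta = 20 - 21 = -1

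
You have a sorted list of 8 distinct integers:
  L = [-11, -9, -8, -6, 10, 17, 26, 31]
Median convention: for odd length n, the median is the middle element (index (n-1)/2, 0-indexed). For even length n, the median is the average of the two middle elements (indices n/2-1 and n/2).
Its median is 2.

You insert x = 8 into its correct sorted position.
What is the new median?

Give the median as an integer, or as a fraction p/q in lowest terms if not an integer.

Old list (sorted, length 8): [-11, -9, -8, -6, 10, 17, 26, 31]
Old median = 2
Insert x = 8
Old length even (8). Middle pair: indices 3,4 = -6,10.
New length odd (9). New median = single middle element.
x = 8: 4 elements are < x, 4 elements are > x.
New sorted list: [-11, -9, -8, -6, 8, 10, 17, 26, 31]
New median = 8

Answer: 8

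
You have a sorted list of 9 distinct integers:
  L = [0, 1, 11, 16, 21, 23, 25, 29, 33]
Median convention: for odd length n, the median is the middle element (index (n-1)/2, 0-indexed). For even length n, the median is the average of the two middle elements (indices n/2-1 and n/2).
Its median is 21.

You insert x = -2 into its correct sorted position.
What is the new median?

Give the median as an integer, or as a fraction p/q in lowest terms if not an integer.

Old list (sorted, length 9): [0, 1, 11, 16, 21, 23, 25, 29, 33]
Old median = 21
Insert x = -2
Old length odd (9). Middle was index 4 = 21.
New length even (10). New median = avg of two middle elements.
x = -2: 0 elements are < x, 9 elements are > x.
New sorted list: [-2, 0, 1, 11, 16, 21, 23, 25, 29, 33]
New median = 37/2

Answer: 37/2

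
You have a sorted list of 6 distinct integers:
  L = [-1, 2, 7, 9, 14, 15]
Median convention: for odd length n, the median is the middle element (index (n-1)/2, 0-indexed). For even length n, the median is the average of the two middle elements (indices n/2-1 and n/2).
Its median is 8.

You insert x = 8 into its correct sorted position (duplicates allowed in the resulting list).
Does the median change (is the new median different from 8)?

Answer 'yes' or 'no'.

Old median = 8
Insert x = 8
New median = 8
Changed? no

Answer: no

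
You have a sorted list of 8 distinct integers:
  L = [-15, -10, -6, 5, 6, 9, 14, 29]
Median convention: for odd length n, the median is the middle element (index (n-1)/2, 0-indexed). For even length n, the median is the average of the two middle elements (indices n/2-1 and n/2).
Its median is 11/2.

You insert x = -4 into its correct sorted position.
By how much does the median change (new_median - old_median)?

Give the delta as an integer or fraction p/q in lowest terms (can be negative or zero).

Old median = 11/2
After inserting x = -4: new sorted = [-15, -10, -6, -4, 5, 6, 9, 14, 29]
New median = 5
Delta = 5 - 11/2 = -1/2

Answer: -1/2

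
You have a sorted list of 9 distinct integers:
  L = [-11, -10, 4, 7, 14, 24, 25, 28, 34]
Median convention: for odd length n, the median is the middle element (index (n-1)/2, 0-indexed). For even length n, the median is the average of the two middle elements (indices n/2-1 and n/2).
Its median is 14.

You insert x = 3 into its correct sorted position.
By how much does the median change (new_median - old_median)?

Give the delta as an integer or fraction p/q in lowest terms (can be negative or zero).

Old median = 14
After inserting x = 3: new sorted = [-11, -10, 3, 4, 7, 14, 24, 25, 28, 34]
New median = 21/2
Delta = 21/2 - 14 = -7/2

Answer: -7/2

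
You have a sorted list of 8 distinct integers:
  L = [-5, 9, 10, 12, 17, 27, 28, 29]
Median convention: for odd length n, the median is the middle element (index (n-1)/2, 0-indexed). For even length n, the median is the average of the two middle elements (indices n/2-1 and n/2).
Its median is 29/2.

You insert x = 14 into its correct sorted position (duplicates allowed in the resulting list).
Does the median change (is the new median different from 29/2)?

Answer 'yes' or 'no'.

Old median = 29/2
Insert x = 14
New median = 14
Changed? yes

Answer: yes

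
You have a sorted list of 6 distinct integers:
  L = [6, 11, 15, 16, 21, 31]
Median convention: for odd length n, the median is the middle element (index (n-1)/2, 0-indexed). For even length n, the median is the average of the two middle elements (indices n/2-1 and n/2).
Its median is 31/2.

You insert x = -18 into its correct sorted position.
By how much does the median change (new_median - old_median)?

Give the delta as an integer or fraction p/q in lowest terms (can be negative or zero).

Answer: -1/2

Derivation:
Old median = 31/2
After inserting x = -18: new sorted = [-18, 6, 11, 15, 16, 21, 31]
New median = 15
Delta = 15 - 31/2 = -1/2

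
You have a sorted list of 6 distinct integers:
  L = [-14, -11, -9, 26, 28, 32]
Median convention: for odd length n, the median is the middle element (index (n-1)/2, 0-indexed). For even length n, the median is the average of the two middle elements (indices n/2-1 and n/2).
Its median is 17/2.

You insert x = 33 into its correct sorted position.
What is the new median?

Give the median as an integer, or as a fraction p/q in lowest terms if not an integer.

Old list (sorted, length 6): [-14, -11, -9, 26, 28, 32]
Old median = 17/2
Insert x = 33
Old length even (6). Middle pair: indices 2,3 = -9,26.
New length odd (7). New median = single middle element.
x = 33: 6 elements are < x, 0 elements are > x.
New sorted list: [-14, -11, -9, 26, 28, 32, 33]
New median = 26

Answer: 26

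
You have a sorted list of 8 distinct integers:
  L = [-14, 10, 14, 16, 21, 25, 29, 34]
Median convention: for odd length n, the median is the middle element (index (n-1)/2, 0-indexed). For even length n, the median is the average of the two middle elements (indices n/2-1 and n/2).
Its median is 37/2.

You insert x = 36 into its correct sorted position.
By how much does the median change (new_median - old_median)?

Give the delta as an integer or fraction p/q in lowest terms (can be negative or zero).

Answer: 5/2

Derivation:
Old median = 37/2
After inserting x = 36: new sorted = [-14, 10, 14, 16, 21, 25, 29, 34, 36]
New median = 21
Delta = 21 - 37/2 = 5/2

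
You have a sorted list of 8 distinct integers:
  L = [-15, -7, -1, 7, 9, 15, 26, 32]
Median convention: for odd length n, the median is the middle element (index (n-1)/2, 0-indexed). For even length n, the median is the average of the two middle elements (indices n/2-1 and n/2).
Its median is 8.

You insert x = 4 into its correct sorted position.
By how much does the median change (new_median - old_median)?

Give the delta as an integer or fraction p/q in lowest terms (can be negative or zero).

Old median = 8
After inserting x = 4: new sorted = [-15, -7, -1, 4, 7, 9, 15, 26, 32]
New median = 7
Delta = 7 - 8 = -1

Answer: -1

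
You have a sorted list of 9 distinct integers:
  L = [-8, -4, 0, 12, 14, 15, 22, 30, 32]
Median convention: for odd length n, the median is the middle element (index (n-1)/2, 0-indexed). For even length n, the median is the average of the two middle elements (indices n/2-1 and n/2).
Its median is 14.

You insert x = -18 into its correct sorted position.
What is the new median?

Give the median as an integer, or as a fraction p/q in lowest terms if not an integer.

Answer: 13

Derivation:
Old list (sorted, length 9): [-8, -4, 0, 12, 14, 15, 22, 30, 32]
Old median = 14
Insert x = -18
Old length odd (9). Middle was index 4 = 14.
New length even (10). New median = avg of two middle elements.
x = -18: 0 elements are < x, 9 elements are > x.
New sorted list: [-18, -8, -4, 0, 12, 14, 15, 22, 30, 32]
New median = 13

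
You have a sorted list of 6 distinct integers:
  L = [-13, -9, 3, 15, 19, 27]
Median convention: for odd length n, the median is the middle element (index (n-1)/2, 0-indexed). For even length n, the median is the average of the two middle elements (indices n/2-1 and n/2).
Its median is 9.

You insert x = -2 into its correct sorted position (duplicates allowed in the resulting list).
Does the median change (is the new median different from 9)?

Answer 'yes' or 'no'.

Old median = 9
Insert x = -2
New median = 3
Changed? yes

Answer: yes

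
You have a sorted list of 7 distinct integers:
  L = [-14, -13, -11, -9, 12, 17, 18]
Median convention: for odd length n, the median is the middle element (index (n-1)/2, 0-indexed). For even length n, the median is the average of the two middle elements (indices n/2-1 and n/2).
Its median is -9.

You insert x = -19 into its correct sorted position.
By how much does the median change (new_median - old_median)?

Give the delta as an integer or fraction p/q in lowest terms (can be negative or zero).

Answer: -1

Derivation:
Old median = -9
After inserting x = -19: new sorted = [-19, -14, -13, -11, -9, 12, 17, 18]
New median = -10
Delta = -10 - -9 = -1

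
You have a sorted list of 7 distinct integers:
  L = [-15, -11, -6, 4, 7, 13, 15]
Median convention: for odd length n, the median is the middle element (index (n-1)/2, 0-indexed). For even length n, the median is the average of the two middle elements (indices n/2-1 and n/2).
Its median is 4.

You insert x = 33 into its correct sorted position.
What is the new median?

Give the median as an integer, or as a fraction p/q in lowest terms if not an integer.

Answer: 11/2

Derivation:
Old list (sorted, length 7): [-15, -11, -6, 4, 7, 13, 15]
Old median = 4
Insert x = 33
Old length odd (7). Middle was index 3 = 4.
New length even (8). New median = avg of two middle elements.
x = 33: 7 elements are < x, 0 elements are > x.
New sorted list: [-15, -11, -6, 4, 7, 13, 15, 33]
New median = 11/2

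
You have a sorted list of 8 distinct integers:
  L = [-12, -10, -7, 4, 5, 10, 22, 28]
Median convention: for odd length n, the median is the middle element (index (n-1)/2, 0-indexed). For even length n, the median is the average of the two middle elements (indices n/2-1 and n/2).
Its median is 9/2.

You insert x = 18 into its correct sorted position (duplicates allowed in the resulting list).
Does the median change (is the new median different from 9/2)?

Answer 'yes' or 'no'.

Answer: yes

Derivation:
Old median = 9/2
Insert x = 18
New median = 5
Changed? yes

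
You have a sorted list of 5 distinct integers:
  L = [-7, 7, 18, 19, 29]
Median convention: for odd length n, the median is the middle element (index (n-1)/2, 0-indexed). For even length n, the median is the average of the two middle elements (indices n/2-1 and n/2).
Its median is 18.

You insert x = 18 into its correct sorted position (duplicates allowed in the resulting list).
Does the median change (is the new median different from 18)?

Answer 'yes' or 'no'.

Answer: no

Derivation:
Old median = 18
Insert x = 18
New median = 18
Changed? no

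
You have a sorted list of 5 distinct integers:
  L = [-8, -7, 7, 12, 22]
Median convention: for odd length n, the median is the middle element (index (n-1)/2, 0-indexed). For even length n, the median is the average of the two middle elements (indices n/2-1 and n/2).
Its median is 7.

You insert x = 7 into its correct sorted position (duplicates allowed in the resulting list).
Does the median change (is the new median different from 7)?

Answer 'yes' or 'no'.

Answer: no

Derivation:
Old median = 7
Insert x = 7
New median = 7
Changed? no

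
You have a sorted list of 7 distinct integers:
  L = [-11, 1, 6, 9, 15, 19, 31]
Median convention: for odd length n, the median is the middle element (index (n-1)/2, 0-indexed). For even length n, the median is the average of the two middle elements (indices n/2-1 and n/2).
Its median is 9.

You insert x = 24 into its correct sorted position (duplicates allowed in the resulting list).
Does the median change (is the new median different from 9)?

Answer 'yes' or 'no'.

Old median = 9
Insert x = 24
New median = 12
Changed? yes

Answer: yes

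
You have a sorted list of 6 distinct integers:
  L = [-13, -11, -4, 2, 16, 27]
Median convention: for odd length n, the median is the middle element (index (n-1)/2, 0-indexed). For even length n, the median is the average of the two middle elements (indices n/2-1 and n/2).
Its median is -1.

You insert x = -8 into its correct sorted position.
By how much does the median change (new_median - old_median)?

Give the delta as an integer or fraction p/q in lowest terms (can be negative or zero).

Answer: -3

Derivation:
Old median = -1
After inserting x = -8: new sorted = [-13, -11, -8, -4, 2, 16, 27]
New median = -4
Delta = -4 - -1 = -3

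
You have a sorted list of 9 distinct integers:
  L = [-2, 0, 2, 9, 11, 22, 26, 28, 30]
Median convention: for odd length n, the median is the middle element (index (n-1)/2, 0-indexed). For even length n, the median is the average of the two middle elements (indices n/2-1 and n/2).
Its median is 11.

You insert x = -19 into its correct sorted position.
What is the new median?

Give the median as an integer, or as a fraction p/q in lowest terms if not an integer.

Answer: 10

Derivation:
Old list (sorted, length 9): [-2, 0, 2, 9, 11, 22, 26, 28, 30]
Old median = 11
Insert x = -19
Old length odd (9). Middle was index 4 = 11.
New length even (10). New median = avg of two middle elements.
x = -19: 0 elements are < x, 9 elements are > x.
New sorted list: [-19, -2, 0, 2, 9, 11, 22, 26, 28, 30]
New median = 10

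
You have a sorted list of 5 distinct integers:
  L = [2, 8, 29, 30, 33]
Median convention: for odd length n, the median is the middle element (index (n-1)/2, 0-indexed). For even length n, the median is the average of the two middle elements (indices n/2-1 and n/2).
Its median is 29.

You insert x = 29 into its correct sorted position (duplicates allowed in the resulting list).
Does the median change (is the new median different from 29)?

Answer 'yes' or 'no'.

Answer: no

Derivation:
Old median = 29
Insert x = 29
New median = 29
Changed? no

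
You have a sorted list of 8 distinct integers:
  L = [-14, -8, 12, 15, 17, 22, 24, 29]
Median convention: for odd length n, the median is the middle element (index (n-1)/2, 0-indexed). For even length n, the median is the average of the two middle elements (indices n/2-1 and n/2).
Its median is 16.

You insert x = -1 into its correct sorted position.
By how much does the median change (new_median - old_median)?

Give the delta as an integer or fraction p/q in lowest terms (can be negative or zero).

Old median = 16
After inserting x = -1: new sorted = [-14, -8, -1, 12, 15, 17, 22, 24, 29]
New median = 15
Delta = 15 - 16 = -1

Answer: -1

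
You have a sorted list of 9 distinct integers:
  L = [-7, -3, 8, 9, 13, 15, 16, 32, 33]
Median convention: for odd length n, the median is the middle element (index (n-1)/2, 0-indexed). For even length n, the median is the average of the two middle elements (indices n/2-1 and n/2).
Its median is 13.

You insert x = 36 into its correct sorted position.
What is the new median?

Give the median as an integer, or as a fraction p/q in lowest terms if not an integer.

Old list (sorted, length 9): [-7, -3, 8, 9, 13, 15, 16, 32, 33]
Old median = 13
Insert x = 36
Old length odd (9). Middle was index 4 = 13.
New length even (10). New median = avg of two middle elements.
x = 36: 9 elements are < x, 0 elements are > x.
New sorted list: [-7, -3, 8, 9, 13, 15, 16, 32, 33, 36]
New median = 14

Answer: 14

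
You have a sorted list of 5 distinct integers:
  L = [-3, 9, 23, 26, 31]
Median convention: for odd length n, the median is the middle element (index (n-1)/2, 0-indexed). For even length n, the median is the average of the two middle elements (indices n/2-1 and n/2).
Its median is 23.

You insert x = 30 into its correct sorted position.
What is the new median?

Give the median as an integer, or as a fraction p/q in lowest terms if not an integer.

Answer: 49/2

Derivation:
Old list (sorted, length 5): [-3, 9, 23, 26, 31]
Old median = 23
Insert x = 30
Old length odd (5). Middle was index 2 = 23.
New length even (6). New median = avg of two middle elements.
x = 30: 4 elements are < x, 1 elements are > x.
New sorted list: [-3, 9, 23, 26, 30, 31]
New median = 49/2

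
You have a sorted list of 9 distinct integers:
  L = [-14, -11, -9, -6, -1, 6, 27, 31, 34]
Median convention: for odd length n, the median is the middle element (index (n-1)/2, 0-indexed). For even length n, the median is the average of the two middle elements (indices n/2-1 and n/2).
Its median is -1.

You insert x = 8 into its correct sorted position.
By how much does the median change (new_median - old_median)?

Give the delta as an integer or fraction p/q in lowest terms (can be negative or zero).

Old median = -1
After inserting x = 8: new sorted = [-14, -11, -9, -6, -1, 6, 8, 27, 31, 34]
New median = 5/2
Delta = 5/2 - -1 = 7/2

Answer: 7/2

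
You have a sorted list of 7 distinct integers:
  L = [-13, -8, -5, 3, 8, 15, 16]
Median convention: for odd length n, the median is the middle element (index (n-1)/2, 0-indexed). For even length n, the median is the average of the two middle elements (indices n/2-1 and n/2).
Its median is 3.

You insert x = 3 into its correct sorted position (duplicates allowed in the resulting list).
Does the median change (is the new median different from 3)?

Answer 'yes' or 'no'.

Old median = 3
Insert x = 3
New median = 3
Changed? no

Answer: no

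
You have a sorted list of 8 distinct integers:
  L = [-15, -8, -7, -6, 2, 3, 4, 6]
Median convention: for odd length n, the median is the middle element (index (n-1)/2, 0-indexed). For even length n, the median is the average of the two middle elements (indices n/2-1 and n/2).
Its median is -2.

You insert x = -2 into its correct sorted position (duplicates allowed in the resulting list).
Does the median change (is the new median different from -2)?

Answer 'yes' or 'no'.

Old median = -2
Insert x = -2
New median = -2
Changed? no

Answer: no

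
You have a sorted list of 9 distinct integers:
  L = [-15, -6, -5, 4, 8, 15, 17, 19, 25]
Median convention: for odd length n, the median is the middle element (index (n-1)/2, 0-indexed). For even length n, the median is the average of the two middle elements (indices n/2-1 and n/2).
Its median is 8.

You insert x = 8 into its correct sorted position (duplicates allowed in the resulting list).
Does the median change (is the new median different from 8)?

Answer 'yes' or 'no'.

Old median = 8
Insert x = 8
New median = 8
Changed? no

Answer: no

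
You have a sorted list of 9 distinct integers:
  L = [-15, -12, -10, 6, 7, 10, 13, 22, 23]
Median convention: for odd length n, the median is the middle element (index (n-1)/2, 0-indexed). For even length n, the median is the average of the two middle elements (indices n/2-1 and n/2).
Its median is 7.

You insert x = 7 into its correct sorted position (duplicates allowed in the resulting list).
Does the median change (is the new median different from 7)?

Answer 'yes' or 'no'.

Old median = 7
Insert x = 7
New median = 7
Changed? no

Answer: no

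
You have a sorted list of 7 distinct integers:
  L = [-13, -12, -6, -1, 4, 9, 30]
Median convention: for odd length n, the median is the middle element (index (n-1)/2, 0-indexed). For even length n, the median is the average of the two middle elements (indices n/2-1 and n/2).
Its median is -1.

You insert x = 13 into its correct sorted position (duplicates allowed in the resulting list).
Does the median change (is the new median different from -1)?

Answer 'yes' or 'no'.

Old median = -1
Insert x = 13
New median = 3/2
Changed? yes

Answer: yes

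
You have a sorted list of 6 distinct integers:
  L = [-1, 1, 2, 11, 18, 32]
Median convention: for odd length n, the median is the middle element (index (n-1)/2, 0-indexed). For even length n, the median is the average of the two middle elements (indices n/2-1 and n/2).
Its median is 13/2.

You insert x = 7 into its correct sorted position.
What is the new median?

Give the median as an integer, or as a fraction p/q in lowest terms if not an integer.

Old list (sorted, length 6): [-1, 1, 2, 11, 18, 32]
Old median = 13/2
Insert x = 7
Old length even (6). Middle pair: indices 2,3 = 2,11.
New length odd (7). New median = single middle element.
x = 7: 3 elements are < x, 3 elements are > x.
New sorted list: [-1, 1, 2, 7, 11, 18, 32]
New median = 7

Answer: 7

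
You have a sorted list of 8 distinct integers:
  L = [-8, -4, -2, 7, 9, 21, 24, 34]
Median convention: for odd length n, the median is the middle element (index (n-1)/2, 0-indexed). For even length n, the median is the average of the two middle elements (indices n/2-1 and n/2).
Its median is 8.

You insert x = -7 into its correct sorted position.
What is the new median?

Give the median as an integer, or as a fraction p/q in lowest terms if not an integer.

Answer: 7

Derivation:
Old list (sorted, length 8): [-8, -4, -2, 7, 9, 21, 24, 34]
Old median = 8
Insert x = -7
Old length even (8). Middle pair: indices 3,4 = 7,9.
New length odd (9). New median = single middle element.
x = -7: 1 elements are < x, 7 elements are > x.
New sorted list: [-8, -7, -4, -2, 7, 9, 21, 24, 34]
New median = 7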